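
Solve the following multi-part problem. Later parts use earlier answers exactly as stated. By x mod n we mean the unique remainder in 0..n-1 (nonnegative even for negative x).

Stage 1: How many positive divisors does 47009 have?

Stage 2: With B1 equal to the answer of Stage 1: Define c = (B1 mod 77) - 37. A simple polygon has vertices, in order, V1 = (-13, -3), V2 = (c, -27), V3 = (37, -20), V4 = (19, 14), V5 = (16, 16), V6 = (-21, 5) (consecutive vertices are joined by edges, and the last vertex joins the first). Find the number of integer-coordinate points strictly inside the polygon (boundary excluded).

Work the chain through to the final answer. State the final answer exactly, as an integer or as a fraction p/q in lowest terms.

Stage 1: 47009 = 29 * 1621; number of divisors = (1+1) * (1+1) = 4; answer 4
Stage 2: B1 = 4; c = -33; cross terms: (-13*-27 - -33*-3)=252, (-33*-20 - 37*-27)=1659, (37*14 - 19*-20)=898, (19*16 - 16*14)=80, (16*5 - -21*16)=416, (-21*-3 - -13*5)=128; twice the area = |3433| = 3433; area = 3433/2; boundary points = 4 + 7 + 2 + 1 + 1 + 8 = 23; strictly interior points = area - boundary/2 + 1 = 1706; answer 1706

1706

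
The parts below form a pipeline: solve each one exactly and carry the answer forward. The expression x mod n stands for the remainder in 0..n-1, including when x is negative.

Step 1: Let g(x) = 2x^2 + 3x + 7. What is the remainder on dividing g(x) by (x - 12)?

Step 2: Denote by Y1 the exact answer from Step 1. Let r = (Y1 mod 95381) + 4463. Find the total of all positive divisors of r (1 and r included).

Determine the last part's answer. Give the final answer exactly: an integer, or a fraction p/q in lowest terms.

Step 1: remainder = value at the root: 2*(12)^2 + 3*(12)^1 + 7 = (288) + (36) + (7) = 331; answer 331
Step 2: Y1 = 331; r = 4794; 4794 = 2 * 3 * 17 * 47; sigma = (1 + 2) * (1 + 3) * (1 + 17) * (1 + 47) = 3 * 4 * 18 * 48 = 10368; answer 10368

10368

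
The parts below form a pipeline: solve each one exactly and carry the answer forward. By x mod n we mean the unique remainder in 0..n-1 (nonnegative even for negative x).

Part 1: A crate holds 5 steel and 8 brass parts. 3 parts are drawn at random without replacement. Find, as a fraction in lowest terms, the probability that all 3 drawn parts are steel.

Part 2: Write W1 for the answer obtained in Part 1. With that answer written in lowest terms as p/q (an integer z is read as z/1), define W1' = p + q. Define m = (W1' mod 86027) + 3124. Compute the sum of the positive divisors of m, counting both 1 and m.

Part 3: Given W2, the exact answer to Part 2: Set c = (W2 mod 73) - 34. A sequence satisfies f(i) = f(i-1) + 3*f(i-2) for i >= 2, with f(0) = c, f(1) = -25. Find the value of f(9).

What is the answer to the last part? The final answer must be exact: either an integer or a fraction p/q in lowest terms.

-23116

Part 1: total draws C(13,3) = 286; favorable C(5,3) = 10; P = 5/143; answer 5/143
Part 2: W1 = 5/143; threaded value p + q = 148; m = 3272; 3272 = 2^3 * 409; sigma = (1 + 2 + 4 + 8) * (1 + 409) = 15 * 410 = 6150; answer 6150
Part 3: W2 = 6150; c = -16; f(2) = 1*(-25) + 3*(-16) = -73; iterating: f(2)=-73, f(3)=-148, f(4)=-367, f(5)=-811, f(6)=-1912, f(7)=-4345, f(8)=-10081, f(9)=-23116; answer -23116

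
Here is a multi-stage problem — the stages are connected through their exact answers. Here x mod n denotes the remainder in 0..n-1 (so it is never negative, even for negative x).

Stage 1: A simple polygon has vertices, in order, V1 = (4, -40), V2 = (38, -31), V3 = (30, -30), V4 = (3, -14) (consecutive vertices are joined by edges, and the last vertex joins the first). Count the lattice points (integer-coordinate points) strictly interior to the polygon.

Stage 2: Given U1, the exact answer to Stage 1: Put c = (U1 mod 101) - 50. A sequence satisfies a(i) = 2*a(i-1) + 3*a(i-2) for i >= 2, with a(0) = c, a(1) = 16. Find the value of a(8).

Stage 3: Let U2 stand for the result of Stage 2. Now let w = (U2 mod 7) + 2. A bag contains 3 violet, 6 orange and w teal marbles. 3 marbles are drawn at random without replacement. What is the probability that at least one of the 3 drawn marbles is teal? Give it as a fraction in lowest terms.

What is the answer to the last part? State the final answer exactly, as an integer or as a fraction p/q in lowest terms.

Stage 1: cross terms: (4*-31 - 38*-40)=1396, (38*-30 - 30*-31)=-210, (30*-14 - 3*-30)=-330, (3*-40 - 4*-14)=-64; twice the area = |792| = 792; area = 396; boundary points = 1 + 1 + 1 + 1 = 4; strictly interior points = area - boundary/2 + 1 = 395; answer 395
Stage 2: U1 = 395; c = 42; a(2) = 2*(16) + 3*(42) = 158; iterating: a(2)=158, a(3)=364, a(4)=1202, a(5)=3496, a(6)=10598, a(7)=31684, a(8)=95162; answer 95162
Stage 3: U2 = 95162; w = 6; total draws C(15,3) = 455; complement C(9,3) = 84; favorable 455 - 84 = 371; P = 53/65; answer 53/65

53/65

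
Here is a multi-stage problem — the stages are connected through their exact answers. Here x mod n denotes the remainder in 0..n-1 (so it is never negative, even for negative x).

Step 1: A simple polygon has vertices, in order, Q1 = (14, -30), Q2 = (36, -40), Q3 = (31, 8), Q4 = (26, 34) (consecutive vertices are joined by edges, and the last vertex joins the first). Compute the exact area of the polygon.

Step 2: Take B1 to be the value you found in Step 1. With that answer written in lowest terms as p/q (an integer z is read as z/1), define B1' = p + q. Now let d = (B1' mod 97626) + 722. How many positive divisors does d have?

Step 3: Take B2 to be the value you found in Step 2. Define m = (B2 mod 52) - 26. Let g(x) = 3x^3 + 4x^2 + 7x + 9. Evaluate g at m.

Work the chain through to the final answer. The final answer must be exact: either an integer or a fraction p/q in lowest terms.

Step 1: cross terms: (14*-40 - 36*-30)=520, (36*8 - 31*-40)=1528, (31*34 - 26*8)=846, (26*-30 - 14*34)=-1256; twice the area = |1638| = 1638; area = 819; answer 819
Step 2: B1 = 819; threaded value p + q = 820; d = 1542; 1542 = 2 * 3 * 257; number of divisors = (1+1) * (1+1) * (1+1) = 8; answer 8
Step 3: B2 = 8; m = -18; 3*(-18)^3 + 4*(-18)^2 + 7*(-18)^1 + 9 = (-17496) + (1296) + (-126) + (9) = -16317; answer -16317

-16317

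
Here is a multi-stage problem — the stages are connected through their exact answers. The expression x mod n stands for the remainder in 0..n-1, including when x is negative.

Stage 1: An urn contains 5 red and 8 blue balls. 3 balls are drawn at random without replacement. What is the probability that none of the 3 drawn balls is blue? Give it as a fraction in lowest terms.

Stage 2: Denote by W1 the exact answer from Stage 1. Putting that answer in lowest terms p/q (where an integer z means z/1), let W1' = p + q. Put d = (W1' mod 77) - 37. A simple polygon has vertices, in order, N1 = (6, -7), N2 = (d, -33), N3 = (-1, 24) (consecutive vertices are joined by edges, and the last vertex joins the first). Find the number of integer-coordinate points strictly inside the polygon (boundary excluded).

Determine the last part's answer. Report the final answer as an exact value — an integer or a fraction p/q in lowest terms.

Stage 1: total draws C(13,3) = 286; favorable C(5,3) = 10; P = 5/143; answer 5/143
Stage 2: W1 = 5/143; threaded value p + q = 148; d = 34; cross terms: (6*-33 - 34*-7)=40, (34*24 - -1*-33)=783, (-1*-7 - 6*24)=-137; twice the area = |686| = 686; area = 343; boundary points = 2 + 1 + 1 = 4; strictly interior points = area - boundary/2 + 1 = 342; answer 342

342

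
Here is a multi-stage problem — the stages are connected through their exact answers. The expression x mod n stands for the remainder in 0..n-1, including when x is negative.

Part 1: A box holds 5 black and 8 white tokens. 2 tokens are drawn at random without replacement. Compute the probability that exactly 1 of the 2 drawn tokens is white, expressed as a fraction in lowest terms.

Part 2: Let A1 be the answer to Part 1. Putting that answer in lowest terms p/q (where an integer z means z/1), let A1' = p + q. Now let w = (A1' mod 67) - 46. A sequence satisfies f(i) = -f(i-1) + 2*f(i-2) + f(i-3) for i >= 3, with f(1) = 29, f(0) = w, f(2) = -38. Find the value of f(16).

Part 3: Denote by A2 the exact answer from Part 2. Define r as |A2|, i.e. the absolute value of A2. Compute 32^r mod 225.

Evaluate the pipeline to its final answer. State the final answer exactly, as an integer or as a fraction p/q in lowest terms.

Part 1: total draws C(13,2) = 78; favorable C(8,1)*C(5,1) = 40; P = 20/39; answer 20/39
Part 2: A1 = 20/39; threaded value p + q = 59; w = 13; f(3) = -1*(-38) + 2*(29) + 1*(13) = 109; iterating: f(3)=109, f(4)=-156, f(5)=336, f(6)=-539, f(7)=1055, f(8)=-1797, f(9)=3368, f(10)=-5907, f(11)=10846, f(12)=-19292, f(13)=35077, f(14)=-62815, f(15)=113677, f(16)=-204230; answer -204230
Part 3: A2 = -204230; r = 204230; squarings mod 225: 32^1=32, 32^2=124, 32^4=76, 32^8=151, 32^16=76, 32^32=151, 32^64=76, 32^128=151, 32^256=76, 32^512=151, 32^1024=76, 32^2048=151, 32^4096=76, 32^8192=151, 32^16384=76, 32^32768=151, 32^65536=76, 32^131072=151; 32^204230 = 32^2 * 32^4 * 32^64 * 32^128 * 32^256 * 32^1024 * 32^2048 * 32^4096 * 32^65536 * 32^131072 = 124 (mod 225); answer 124

124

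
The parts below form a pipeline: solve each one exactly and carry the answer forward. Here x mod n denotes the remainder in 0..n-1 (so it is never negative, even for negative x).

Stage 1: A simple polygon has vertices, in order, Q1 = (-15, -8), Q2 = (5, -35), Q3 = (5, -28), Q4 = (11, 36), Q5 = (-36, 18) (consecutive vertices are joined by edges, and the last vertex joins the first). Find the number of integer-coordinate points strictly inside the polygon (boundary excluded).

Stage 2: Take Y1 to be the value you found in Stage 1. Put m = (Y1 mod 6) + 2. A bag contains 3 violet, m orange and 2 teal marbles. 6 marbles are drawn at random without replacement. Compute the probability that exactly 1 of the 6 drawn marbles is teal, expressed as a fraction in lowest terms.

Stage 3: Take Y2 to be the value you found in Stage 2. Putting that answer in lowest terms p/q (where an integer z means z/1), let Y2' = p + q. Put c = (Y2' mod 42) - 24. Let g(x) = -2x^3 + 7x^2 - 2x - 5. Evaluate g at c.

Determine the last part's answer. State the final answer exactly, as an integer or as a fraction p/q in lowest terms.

Stage 1: cross terms: (-15*-35 - 5*-8)=565, (5*-28 - 5*-35)=35, (5*36 - 11*-28)=488, (11*18 - -36*36)=1494, (-36*-8 - -15*18)=558; twice the area = |3140| = 3140; area = 1570; boundary points = 1 + 7 + 2 + 1 + 1 = 12; strictly interior points = area - boundary/2 + 1 = 1565; answer 1565
Stage 2: Y1 = 1565; m = 7; total draws C(12,6) = 924; favorable C(2,1)*C(10,5) = 504; P = 6/11; answer 6/11
Stage 3: Y2 = 6/11; threaded value p + q = 17; c = -7; -2*(-7)^3 + 7*(-7)^2 - 2*(-7)^1 - 5 = (686) + (343) + (14) + (-5) = 1038; answer 1038

1038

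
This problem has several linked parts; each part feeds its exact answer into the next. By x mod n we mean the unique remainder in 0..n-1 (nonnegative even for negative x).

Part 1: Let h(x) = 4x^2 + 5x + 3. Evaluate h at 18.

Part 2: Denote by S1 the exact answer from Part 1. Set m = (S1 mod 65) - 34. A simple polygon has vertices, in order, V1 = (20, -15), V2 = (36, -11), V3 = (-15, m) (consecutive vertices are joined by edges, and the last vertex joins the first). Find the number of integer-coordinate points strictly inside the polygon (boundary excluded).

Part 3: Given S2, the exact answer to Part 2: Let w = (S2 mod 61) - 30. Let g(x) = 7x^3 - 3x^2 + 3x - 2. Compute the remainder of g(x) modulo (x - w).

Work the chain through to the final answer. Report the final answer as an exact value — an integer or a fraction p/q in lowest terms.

22993

Part 1: 4*(18)^2 + 5*(18)^1 + 3 = (1296) + (90) + (3) = 1389; answer 1389
Part 2: S1 = 1389; m = -10; cross terms: (20*-11 - 36*-15)=320, (36*-10 - -15*-11)=-525, (-15*-15 - 20*-10)=425; twice the area = |220| = 220; area = 110; boundary points = 4 + 1 + 5 = 10; strictly interior points = area - boundary/2 + 1 = 106; answer 106
Part 3: S2 = 106; w = 15; remainder = value at the root: 7*(15)^3 - 3*(15)^2 + 3*(15)^1 - 2 = (23625) + (-675) + (45) + (-2) = 22993; answer 22993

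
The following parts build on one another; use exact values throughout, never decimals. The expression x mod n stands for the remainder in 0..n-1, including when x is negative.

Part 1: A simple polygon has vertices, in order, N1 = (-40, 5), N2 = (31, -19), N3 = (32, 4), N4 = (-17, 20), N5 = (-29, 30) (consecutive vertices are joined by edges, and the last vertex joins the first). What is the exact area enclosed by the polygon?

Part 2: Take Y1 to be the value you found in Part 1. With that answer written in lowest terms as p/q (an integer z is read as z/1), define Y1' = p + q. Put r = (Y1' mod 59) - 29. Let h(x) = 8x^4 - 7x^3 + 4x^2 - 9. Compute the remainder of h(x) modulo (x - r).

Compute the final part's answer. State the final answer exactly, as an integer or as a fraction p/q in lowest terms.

Part 1: cross terms: (-40*-19 - 31*5)=605, (31*4 - 32*-19)=732, (32*20 - -17*4)=708, (-17*30 - -29*20)=70, (-29*5 - -40*30)=1055; twice the area = |3170| = 3170; area = 1585; answer 1585
Part 2: Y1 = 1585; threaded value p + q = 1586; r = 23; remainder = value at the root: 8*(23)^4 - 7*(23)^3 + 4*(23)^2 - 9 = (2238728) + (-85169) + (2116) + (-9) = 2155666; answer 2155666

2155666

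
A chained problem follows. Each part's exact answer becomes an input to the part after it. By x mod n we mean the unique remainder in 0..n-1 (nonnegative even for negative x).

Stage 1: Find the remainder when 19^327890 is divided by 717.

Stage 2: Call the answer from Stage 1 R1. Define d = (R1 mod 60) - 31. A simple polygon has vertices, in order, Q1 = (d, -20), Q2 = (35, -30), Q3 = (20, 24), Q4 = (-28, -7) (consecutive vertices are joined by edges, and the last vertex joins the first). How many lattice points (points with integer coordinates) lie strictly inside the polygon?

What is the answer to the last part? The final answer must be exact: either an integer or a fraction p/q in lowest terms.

1510

Stage 1: squarings mod 717: 19^1=19, 19^2=361, 19^4=544, 19^8=532, 19^16=526, 19^32=631, 19^64=226, 19^128=169, 19^256=598, 19^512=538, 19^1024=493, 19^2048=703, 19^4096=196, 19^8192=415, 19^16384=145, 19^32768=232, 19^65536=49, 19^131072=250, 19^262144=121; 19^327890 = 19^2 * 19^16 * 19^64 * 19^128 * 19^65536 * 19^262144 = 580 (mod 717); answer 580
Stage 2: R1 = 580; d = 9; cross terms: (9*-30 - 35*-20)=430, (35*24 - 20*-30)=1440, (20*-7 - -28*24)=532, (-28*-20 - 9*-7)=623; twice the area = |3025| = 3025; area = 3025/2; boundary points = 2 + 3 + 1 + 1 = 7; strictly interior points = area - boundary/2 + 1 = 1510; answer 1510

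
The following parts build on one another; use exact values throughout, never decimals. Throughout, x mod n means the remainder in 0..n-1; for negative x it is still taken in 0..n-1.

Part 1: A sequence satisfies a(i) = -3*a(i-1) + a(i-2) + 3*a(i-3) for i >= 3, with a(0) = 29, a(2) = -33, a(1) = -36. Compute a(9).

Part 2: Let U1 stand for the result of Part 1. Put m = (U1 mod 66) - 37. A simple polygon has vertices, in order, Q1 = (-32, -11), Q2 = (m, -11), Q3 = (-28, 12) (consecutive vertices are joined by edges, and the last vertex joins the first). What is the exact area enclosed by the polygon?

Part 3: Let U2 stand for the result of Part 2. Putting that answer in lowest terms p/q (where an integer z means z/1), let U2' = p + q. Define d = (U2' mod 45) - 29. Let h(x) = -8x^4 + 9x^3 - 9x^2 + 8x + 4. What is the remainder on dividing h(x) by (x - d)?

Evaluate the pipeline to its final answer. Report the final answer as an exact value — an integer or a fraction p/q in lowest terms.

-4056

Part 1: a(3) = -3*(-33) + 1*(-36) + 3*(29) = 150; iterating: a(3)=150, a(4)=-591, a(5)=1824, a(6)=-5613, a(7)=16890, a(8)=-50811, a(9)=152484; answer 152484
Part 2: U1 = 152484; m = -13; cross terms: (-32*-11 - -13*-11)=209, (-13*12 - -28*-11)=-464, (-28*-11 - -32*12)=692; twice the area = |437| = 437; area = 437/2; answer 437/2
Part 3: U2 = 437/2; threaded value p + q = 439; d = 5; remainder = value at the root: -8*(5)^4 + 9*(5)^3 - 9*(5)^2 + 8*(5)^1 + 4 = (-5000) + (1125) + (-225) + (40) + (4) = -4056; answer -4056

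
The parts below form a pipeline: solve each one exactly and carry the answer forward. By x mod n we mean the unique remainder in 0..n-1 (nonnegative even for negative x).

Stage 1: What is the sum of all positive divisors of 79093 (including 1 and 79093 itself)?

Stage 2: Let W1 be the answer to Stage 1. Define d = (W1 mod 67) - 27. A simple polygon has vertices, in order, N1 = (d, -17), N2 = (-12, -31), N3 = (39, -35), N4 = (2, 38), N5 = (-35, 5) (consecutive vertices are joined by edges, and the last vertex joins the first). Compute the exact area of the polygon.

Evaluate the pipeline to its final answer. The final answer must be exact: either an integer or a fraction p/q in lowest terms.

2636

Stage 1: 79093 = 7 * 11299; sigma = (1 + 7) * (1 + 11299) = 8 * 11300 = 90400; answer 90400
Stage 2: W1 = 90400; d = -10; cross terms: (-10*-31 - -12*-17)=106, (-12*-35 - 39*-31)=1629, (39*38 - 2*-35)=1552, (2*5 - -35*38)=1340, (-35*-17 - -10*5)=645; twice the area = |5272| = 5272; area = 2636; answer 2636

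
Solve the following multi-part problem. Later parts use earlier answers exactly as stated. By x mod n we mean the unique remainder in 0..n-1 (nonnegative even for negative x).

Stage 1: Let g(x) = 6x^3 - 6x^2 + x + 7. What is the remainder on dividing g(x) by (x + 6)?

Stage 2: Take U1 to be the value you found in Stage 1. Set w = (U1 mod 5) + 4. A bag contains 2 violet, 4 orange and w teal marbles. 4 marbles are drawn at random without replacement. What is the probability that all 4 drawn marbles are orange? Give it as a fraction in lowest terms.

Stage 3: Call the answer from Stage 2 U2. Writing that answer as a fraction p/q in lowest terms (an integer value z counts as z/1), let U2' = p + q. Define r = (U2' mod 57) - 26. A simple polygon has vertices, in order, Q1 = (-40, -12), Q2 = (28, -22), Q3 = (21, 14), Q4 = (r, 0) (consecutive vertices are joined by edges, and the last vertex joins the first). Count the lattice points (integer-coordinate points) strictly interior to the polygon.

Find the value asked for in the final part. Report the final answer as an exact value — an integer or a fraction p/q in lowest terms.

Stage 1: remainder = value at the root: 6*(-6)^3 - 6*(-6)^2 + 1*(-6)^1 + 7 = (-1296) + (-216) + (-6) + (7) = -1511; answer -1511
Stage 2: U1 = -1511; w = 8; total draws C(14,4) = 1001; favorable C(4,4) = 1; P = 1/1001; answer 1/1001
Stage 3: U2 = 1/1001; threaded value p + q = 1002; r = 7; cross terms: (-40*-22 - 28*-12)=1216, (28*14 - 21*-22)=854, (21*0 - 7*14)=-98, (7*-12 - -40*0)=-84; twice the area = |1888| = 1888; area = 944; boundary points = 2 + 1 + 14 + 1 = 18; strictly interior points = area - boundary/2 + 1 = 936; answer 936

936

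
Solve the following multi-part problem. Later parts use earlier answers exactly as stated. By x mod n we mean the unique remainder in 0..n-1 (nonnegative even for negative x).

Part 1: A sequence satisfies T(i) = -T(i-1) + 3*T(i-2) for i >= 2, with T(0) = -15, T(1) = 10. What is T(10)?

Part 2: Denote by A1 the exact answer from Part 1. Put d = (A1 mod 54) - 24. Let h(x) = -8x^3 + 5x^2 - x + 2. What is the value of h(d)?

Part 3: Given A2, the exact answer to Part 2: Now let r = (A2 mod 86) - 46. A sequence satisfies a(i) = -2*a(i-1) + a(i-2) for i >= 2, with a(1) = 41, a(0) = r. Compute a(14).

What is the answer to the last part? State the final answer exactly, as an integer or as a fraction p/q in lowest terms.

Part 1: T(2) = -1*(10) + 3*(-15) = -55; iterating: T(2)=-55, T(3)=85, T(4)=-250, T(5)=505, T(6)=-1255, T(7)=2770, T(8)=-6535, T(9)=14845, T(10)=-34450; answer -34450
Part 2: A1 = -34450; d = -22; -8*(-22)^3 + 5*(-22)^2 - 1*(-22)^1 + 2 = (85184) + (2420) + (22) + (2) = 87628; answer 87628
Part 3: A2 = 87628; r = 34; a(2) = -2*(41) + 1*(34) = -48; iterating: a(2)=-48, a(3)=137, a(4)=-322, a(5)=781, a(6)=-1884, a(7)=4549, a(8)=-10982, a(9)=26513, a(10)=-64008, a(11)=154529, a(12)=-373066, a(13)=900661, a(14)=-2174388; answer -2174388

-2174388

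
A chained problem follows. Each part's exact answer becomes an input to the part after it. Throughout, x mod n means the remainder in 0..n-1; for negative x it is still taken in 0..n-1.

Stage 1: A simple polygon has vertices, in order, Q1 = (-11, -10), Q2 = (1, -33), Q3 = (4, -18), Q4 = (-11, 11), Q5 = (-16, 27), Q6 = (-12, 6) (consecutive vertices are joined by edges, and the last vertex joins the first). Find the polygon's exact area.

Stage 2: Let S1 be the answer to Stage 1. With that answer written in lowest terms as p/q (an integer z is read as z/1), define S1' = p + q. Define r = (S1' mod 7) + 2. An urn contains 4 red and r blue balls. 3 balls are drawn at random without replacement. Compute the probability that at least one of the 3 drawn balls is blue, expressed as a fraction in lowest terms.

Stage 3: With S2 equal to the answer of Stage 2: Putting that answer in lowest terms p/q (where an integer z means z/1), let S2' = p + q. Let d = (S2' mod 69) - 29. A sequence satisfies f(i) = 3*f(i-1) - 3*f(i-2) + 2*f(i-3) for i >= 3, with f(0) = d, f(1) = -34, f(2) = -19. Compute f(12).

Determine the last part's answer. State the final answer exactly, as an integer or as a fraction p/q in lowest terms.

35501

Stage 1: cross terms: (-11*-33 - 1*-10)=373, (1*-18 - 4*-33)=114, (4*11 - -11*-18)=-154, (-11*27 - -16*11)=-121, (-16*6 - -12*27)=228, (-12*-10 - -11*6)=186; twice the area = |626| = 626; area = 313; answer 313
Stage 2: S1 = 313; threaded value p + q = 314; r = 8; total draws C(12,3) = 220; complement C(4,3) = 4; favorable 220 - 4 = 216; P = 54/55; answer 54/55
Stage 3: S2 = 54/55; threaded value p + q = 109; d = 11; f(3) = 3*(-19) - 3*(-34) + 2*(11) = 67; iterating: f(3)=67, f(4)=190, f(5)=331, f(6)=557, f(7)=1058, f(8)=2165, f(9)=4435, f(10)=8926, f(11)=17803, f(12)=35501; answer 35501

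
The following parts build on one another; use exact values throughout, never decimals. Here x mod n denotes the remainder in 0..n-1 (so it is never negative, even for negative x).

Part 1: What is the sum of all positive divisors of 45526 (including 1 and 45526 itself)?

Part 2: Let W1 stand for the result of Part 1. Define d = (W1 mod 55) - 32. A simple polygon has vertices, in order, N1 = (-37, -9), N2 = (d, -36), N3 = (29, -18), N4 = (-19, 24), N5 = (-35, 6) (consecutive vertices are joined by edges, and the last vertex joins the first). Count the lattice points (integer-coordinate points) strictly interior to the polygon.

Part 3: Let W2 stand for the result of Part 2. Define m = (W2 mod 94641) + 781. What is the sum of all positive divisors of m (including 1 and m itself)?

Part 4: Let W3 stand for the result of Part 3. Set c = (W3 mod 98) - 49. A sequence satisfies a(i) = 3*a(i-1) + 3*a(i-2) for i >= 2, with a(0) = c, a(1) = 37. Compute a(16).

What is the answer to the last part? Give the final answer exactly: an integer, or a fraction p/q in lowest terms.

29500335837

Part 1: 45526 = 2 * 13 * 17 * 103; sigma = (1 + 2) * (1 + 13) * (1 + 17) * (1 + 103) = 3 * 14 * 18 * 104 = 78624; answer 78624
Part 2: W1 = 78624; d = -3; cross terms: (-37*-36 - -3*-9)=1305, (-3*-18 - 29*-36)=1098, (29*24 - -19*-18)=354, (-19*6 - -35*24)=726, (-35*-9 - -37*6)=537; twice the area = |4020| = 4020; area = 2010; boundary points = 1 + 2 + 6 + 2 + 1 = 12; strictly interior points = area - boundary/2 + 1 = 2005; answer 2005
Part 3: W2 = 2005; m = 2786; 2786 = 2 * 7 * 199; sigma = (1 + 2) * (1 + 7) * (1 + 199) = 3 * 8 * 200 = 4800; answer 4800
Part 4: W3 = 4800; c = 47; a(2) = 3*(37) + 3*(47) = 252; iterating: a(2)=252, a(3)=867, a(4)=3357, a(5)=12672, a(6)=48087, a(7)=182277, a(8)=691092, a(9)=2620107, a(10)=9933597, a(11)=37661112, a(12)=142784127, a(13)=541335717, a(14)=2052359532, a(15)=7781085747, a(16)=29500335837; answer 29500335837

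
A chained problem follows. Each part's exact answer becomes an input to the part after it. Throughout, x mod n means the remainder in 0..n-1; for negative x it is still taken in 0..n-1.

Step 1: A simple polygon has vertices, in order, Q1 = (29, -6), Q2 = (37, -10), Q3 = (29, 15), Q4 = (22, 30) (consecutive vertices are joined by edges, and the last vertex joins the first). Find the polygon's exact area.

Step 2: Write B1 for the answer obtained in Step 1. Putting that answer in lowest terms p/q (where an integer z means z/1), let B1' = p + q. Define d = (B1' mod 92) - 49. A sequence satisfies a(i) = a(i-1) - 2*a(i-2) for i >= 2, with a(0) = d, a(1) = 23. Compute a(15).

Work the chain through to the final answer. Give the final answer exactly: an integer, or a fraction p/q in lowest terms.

-3503

Step 1: cross terms: (29*-10 - 37*-6)=-68, (37*15 - 29*-10)=845, (29*30 - 22*15)=540, (22*-6 - 29*30)=-1002; twice the area = |315| = 315; area = 315/2; answer 315/2
Step 2: B1 = 315/2; threaded value p + q = 317; d = -8; a(2) = 1*(23) - 2*(-8) = 39; iterating: a(2)=39, a(3)=-7, a(4)=-85, a(5)=-71, a(6)=99, a(7)=241, a(8)=43, a(9)=-439, a(10)=-525, a(11)=353, a(12)=1403, a(13)=697, a(14)=-2109, a(15)=-3503; answer -3503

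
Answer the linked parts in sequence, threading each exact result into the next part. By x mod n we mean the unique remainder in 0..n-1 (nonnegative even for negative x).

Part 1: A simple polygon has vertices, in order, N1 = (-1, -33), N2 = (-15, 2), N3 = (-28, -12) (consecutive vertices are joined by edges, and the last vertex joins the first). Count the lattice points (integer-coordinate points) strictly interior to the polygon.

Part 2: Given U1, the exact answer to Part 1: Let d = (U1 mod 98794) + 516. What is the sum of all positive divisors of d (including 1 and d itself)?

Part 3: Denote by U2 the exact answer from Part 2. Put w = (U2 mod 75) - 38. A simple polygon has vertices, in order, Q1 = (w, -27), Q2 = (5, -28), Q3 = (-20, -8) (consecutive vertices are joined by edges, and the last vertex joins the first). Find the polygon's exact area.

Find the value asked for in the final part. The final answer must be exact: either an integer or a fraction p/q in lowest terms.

735/2

Part 1: cross terms: (-1*2 - -15*-33)=-497, (-15*-12 - -28*2)=236, (-28*-33 - -1*-12)=912; twice the area = |651| = 651; area = 651/2; boundary points = 7 + 1 + 3 = 11; strictly interior points = area - boundary/2 + 1 = 321; answer 321
Part 2: U1 = 321; d = 837; 837 = 3^3 * 31; sigma = (1 + 3 + 9 + 27) * (1 + 31) = 40 * 32 = 1280; answer 1280
Part 3: U2 = 1280; w = -33; cross terms: (-33*-28 - 5*-27)=1059, (5*-8 - -20*-28)=-600, (-20*-27 - -33*-8)=276; twice the area = |735| = 735; area = 735/2; answer 735/2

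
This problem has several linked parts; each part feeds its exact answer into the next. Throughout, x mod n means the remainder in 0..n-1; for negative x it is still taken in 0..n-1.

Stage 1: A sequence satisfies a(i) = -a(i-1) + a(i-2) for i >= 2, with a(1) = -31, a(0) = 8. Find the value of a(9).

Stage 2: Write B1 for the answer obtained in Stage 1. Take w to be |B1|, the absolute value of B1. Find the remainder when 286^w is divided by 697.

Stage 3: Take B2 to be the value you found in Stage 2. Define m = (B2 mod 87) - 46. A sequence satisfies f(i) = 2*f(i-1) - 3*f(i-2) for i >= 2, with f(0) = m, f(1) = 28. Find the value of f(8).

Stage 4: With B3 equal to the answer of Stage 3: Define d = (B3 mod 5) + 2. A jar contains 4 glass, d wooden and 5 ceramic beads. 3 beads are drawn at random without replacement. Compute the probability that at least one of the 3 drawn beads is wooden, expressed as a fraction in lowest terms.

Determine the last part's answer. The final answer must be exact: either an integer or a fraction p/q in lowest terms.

27/55

Stage 1: a(2) = -1*(-31) + 1*(8) = 39; iterating: a(2)=39, a(3)=-70, a(4)=109, a(5)=-179, a(6)=288, a(7)=-467, a(8)=755, a(9)=-1222; answer -1222
Stage 2: B1 = -1222; w = 1222; squarings mod 697: 286^1=286, 286^2=247, 286^4=370, 286^8=288, 286^16=1, 286^32=1, 286^64=1, 286^128=1, 286^256=1, 286^512=1, 286^1024=1; 286^1222 = 286^2 * 286^4 * 286^64 * 286^128 * 286^1024 = 83 (mod 697); answer 83
Stage 3: B2 = 83; m = 37; f(2) = 2*(28) - 3*(37) = -55; iterating: f(2)=-55, f(3)=-194, f(4)=-223, f(5)=136, f(6)=941, f(7)=1474, f(8)=125; answer 125
Stage 4: B3 = 125; d = 2; total draws C(11,3) = 165; complement C(9,3) = 84; favorable 165 - 84 = 81; P = 27/55; answer 27/55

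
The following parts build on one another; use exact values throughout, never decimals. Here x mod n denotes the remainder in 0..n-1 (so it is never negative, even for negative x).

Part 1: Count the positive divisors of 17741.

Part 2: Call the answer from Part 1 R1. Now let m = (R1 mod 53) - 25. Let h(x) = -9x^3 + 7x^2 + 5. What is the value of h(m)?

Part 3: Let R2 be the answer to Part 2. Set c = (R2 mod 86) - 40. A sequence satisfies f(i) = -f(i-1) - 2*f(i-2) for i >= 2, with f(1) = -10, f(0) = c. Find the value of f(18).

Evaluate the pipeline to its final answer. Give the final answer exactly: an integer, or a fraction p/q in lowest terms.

16568

Part 1: 17741 = 113 * 157; number of divisors = (1+1) * (1+1) = 4; answer 4
Part 2: R1 = 4; m = -21; -9*(-21)^3 + 7*(-21)^2 + 5 = (83349) + (3087) + (5) = 86441; answer 86441
Part 3: R2 = 86441; c = -29; f(2) = -1*(-10) - 2*(-29) = 68; iterating: f(2)=68, f(3)=-48, f(4)=-88, f(5)=184, f(6)=-8, f(7)=-360, f(8)=376, f(9)=344, f(10)=-1096, f(11)=408, f(12)=1784, f(13)=-2600, f(14)=-968, f(15)=6168, f(16)=-4232, f(17)=-8104, f(18)=16568; answer 16568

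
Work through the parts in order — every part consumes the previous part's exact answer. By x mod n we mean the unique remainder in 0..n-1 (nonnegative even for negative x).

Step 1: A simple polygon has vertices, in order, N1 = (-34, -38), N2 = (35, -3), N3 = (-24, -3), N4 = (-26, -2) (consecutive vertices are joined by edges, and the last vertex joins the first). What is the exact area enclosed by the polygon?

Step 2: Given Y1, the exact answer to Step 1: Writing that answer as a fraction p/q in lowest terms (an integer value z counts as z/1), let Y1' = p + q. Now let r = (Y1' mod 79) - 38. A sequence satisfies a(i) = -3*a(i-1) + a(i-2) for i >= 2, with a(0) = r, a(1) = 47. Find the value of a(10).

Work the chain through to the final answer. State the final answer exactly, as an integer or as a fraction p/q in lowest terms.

Step 1: cross terms: (-34*-3 - 35*-38)=1432, (35*-3 - -24*-3)=-177, (-24*-2 - -26*-3)=-30, (-26*-38 - -34*-2)=920; twice the area = |2145| = 2145; area = 2145/2; answer 2145/2
Step 2: Y1 = 2145/2; threaded value p + q = 2147; r = -24; a(2) = -3*(47) + 1*(-24) = -165; iterating: a(2)=-165, a(3)=542, a(4)=-1791, a(5)=5915, a(6)=-19536, a(7)=64523, a(8)=-213105, a(9)=703838, a(10)=-2324619; answer -2324619

-2324619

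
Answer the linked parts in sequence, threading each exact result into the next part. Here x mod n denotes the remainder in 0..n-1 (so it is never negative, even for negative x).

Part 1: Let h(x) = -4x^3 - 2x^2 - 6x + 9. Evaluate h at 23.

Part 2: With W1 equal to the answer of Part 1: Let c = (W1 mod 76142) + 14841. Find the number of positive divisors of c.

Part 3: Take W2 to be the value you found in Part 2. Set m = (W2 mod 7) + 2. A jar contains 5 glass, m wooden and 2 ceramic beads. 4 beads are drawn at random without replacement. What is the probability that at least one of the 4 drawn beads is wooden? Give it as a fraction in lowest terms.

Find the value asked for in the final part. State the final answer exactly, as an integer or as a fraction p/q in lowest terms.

59/66

Part 1: -4*(23)^3 - 2*(23)^2 - 6*(23)^1 + 9 = (-48668) + (-1058) + (-138) + (9) = -49855; answer -49855
Part 2: W1 = -49855; c = 41128; 41128 = 2^3 * 53 * 97; number of divisors = (3+1) * (1+1) * (1+1) = 16; answer 16
Part 3: W2 = 16; m = 4; total draws C(11,4) = 330; complement C(7,4) = 35; favorable 330 - 35 = 295; P = 59/66; answer 59/66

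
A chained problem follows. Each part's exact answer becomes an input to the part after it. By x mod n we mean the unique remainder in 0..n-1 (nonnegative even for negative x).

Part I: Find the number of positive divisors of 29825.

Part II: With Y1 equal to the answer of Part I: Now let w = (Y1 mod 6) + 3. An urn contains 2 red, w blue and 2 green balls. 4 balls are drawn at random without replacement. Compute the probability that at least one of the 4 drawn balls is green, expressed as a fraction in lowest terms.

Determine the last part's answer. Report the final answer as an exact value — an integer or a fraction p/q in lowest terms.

Part I: 29825 = 5^2 * 1193; number of divisors = (2+1) * (1+1) = 6; answer 6
Part II: Y1 = 6; w = 3; total draws C(7,4) = 35; complement C(5,4) = 5; favorable 35 - 5 = 30; P = 6/7; answer 6/7

6/7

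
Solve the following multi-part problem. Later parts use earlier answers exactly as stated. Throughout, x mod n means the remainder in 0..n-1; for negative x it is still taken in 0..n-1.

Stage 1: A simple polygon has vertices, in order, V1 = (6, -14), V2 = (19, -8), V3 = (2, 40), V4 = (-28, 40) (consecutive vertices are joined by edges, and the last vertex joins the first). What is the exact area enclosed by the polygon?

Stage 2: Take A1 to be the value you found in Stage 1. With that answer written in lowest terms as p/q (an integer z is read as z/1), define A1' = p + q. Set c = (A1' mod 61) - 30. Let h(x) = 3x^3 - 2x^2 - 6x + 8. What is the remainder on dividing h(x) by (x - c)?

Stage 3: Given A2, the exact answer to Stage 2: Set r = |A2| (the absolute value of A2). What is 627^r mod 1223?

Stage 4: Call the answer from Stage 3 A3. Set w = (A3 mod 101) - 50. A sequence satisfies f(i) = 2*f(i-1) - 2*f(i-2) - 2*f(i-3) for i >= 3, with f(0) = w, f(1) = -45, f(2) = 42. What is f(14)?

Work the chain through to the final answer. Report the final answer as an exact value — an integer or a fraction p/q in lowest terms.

-95328

Stage 1: cross terms: (6*-8 - 19*-14)=218, (19*40 - 2*-8)=776, (2*40 - -28*40)=1200, (-28*-14 - 6*40)=152; twice the area = |2346| = 2346; area = 1173; answer 1173
Stage 2: A1 = 1173; threaded value p + q = 1174; c = -15; remainder = value at the root: 3*(-15)^3 - 2*(-15)^2 - 6*(-15)^1 + 8 = (-10125) + (-450) + (90) + (8) = -10477; answer -10477
Stage 3: A2 = -10477; r = 10477; squarings mod 1223: 627^1=627, 627^2=546, 627^4=927, 627^8=783, 627^16=366, 627^32=649, 627^64=489, 627^128=636, 627^256=906, 627^512=203, 627^1024=850, 627^2048=930, 627^4096=239, 627^8192=863; 627^10477 = 627^1 * 627^4 * 627^8 * 627^32 * 627^64 * 627^128 * 627^2048 * 627^8192 = 1172 (mod 1223); answer 1172
Stage 4: A3 = 1172; w = 11; f(3) = 2*(42) - 2*(-45) - 2*(11) = 152; iterating: f(3)=152, f(4)=310, f(5)=232, f(6)=-460, f(7)=-2004, f(8)=-3552, f(9)=-2176, f(10)=6760, f(11)=24976, f(12)=40784, f(13)=18096, f(14)=-95328; answer -95328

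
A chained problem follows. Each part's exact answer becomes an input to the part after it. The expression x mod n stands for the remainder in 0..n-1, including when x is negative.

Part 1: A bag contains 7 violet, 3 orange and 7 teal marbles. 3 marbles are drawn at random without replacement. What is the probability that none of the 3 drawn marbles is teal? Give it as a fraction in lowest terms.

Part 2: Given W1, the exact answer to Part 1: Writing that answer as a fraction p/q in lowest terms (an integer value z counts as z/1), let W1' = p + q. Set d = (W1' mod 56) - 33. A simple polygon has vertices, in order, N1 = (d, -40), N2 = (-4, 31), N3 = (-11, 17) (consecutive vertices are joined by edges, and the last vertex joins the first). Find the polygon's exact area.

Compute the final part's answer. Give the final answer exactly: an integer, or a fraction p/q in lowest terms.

371/2

Part 1: total draws C(17,3) = 680; favorable C(10,3) = 120; P = 3/17; answer 3/17
Part 2: W1 = 3/17; threaded value p + q = 20; d = -13; cross terms: (-13*31 - -4*-40)=-563, (-4*17 - -11*31)=273, (-11*-40 - -13*17)=661; twice the area = |371| = 371; area = 371/2; answer 371/2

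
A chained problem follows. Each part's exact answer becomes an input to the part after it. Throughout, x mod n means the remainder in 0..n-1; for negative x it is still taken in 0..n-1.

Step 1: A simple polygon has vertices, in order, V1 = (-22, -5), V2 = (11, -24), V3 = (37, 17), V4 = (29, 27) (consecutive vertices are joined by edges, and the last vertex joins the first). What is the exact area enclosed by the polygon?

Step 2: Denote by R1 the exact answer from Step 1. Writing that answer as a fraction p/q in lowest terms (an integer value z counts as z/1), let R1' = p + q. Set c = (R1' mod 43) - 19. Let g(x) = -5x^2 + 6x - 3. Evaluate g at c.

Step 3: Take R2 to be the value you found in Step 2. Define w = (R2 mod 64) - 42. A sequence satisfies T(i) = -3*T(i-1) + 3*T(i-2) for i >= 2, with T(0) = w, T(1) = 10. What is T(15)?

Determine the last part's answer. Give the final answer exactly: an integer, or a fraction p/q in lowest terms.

Step 1: cross terms: (-22*-24 - 11*-5)=583, (11*17 - 37*-24)=1075, (37*27 - 29*17)=506, (29*-5 - -22*27)=449; twice the area = |2613| = 2613; area = 2613/2; answer 2613/2
Step 2: R1 = 2613/2; threaded value p + q = 2615; c = 16; -5*(16)^2 + 6*(16)^1 - 3 = (-1280) + (96) + (-3) = -1187; answer -1187
Step 3: R2 = -1187; w = -13; T(2) = -3*(10) + 3*(-13) = -69; iterating: T(2)=-69, T(3)=237, T(4)=-918, T(5)=3465, T(6)=-13149, T(7)=49842, T(8)=-188973, T(9)=716445, T(10)=-2716254, T(11)=10298097, T(12)=-39043053, T(13)=148023450, T(14)=-561199509, T(15)=2127668877; answer 2127668877

2127668877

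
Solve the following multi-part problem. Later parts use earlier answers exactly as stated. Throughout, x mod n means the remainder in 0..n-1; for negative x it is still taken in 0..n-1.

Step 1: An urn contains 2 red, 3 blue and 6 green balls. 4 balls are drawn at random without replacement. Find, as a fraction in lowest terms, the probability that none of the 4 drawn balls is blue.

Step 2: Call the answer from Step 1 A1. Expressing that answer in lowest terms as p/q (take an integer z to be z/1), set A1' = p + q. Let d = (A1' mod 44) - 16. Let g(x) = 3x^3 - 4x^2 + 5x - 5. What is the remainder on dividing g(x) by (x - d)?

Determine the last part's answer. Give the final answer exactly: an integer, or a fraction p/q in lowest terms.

Step 1: total draws C(11,4) = 330; favorable C(8,4) = 70; P = 7/33; answer 7/33
Step 2: A1 = 7/33; threaded value p + q = 40; d = 24; remainder = value at the root: 3*(24)^3 - 4*(24)^2 + 5*(24)^1 - 5 = (41472) + (-2304) + (120) + (-5) = 39283; answer 39283

39283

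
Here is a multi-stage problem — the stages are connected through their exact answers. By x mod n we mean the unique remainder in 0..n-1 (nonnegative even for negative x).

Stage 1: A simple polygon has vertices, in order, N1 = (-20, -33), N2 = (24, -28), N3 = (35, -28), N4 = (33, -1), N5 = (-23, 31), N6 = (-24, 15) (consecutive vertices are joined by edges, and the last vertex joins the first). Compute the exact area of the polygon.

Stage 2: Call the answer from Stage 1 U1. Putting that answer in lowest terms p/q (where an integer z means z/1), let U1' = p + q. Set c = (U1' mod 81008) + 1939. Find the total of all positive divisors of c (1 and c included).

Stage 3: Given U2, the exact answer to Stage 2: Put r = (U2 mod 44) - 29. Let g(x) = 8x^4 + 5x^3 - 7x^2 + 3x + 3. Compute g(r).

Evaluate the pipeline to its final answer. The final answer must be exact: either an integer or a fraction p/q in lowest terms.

20604

Stage 1: cross terms: (-20*-28 - 24*-33)=1352, (24*-28 - 35*-28)=308, (35*-1 - 33*-28)=889, (33*31 - -23*-1)=1000, (-23*15 - -24*31)=399, (-24*-33 - -20*15)=1092; twice the area = |5040| = 5040; area = 2520; answer 2520
Stage 2: U1 = 2520; threaded value p + q = 2521; c = 4460; 4460 = 2^2 * 5 * 223; sigma = (1 + 2 + 4) * (1 + 5) * (1 + 223) = 7 * 6 * 224 = 9408; answer 9408
Stage 3: U2 = 9408; r = 7; 8*(7)^4 + 5*(7)^3 - 7*(7)^2 + 3*(7)^1 + 3 = (19208) + (1715) + (-343) + (21) + (3) = 20604; answer 20604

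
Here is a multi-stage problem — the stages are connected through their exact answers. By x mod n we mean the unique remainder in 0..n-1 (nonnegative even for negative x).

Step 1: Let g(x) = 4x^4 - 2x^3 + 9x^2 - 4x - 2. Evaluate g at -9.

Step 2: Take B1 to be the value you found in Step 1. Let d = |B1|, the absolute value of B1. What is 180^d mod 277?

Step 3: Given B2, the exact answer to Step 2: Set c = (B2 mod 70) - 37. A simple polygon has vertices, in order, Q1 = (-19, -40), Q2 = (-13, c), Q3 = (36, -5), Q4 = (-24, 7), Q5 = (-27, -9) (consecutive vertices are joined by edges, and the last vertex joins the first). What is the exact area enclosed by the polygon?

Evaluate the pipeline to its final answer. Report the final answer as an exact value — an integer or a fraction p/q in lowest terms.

Step 1: 4*(-9)^4 - 2*(-9)^3 + 9*(-9)^2 - 4*(-9)^1 - 2 = (26244) + (1458) + (729) + (36) + (-2) = 28465; answer 28465
Step 2: B1 = 28465; d = 28465; squarings mod 277: 180^1=180, 180^2=268, 180^4=81, 180^8=190, 180^16=90, 180^32=67, 180^64=57, 180^128=202, 180^256=85, 180^512=23, 180^1024=252, 180^2048=71, 180^4096=55, 180^8192=255, 180^16384=207; 180^28465 = 180^1 * 180^16 * 180^32 * 180^256 * 180^512 * 180^1024 * 180^2048 * 180^8192 * 180^16384 = 158 (mod 277); answer 158
Step 3: B2 = 158; c = -19; cross terms: (-19*-19 - -13*-40)=-159, (-13*-5 - 36*-19)=749, (36*7 - -24*-5)=132, (-24*-9 - -27*7)=405, (-27*-40 - -19*-9)=909; twice the area = |2036| = 2036; area = 1018; answer 1018

1018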